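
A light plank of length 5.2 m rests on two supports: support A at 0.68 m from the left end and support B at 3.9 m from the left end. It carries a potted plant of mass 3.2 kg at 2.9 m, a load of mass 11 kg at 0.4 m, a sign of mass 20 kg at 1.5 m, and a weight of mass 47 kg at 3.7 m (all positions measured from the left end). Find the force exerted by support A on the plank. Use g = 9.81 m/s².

About support B:
Potted plant: 3.2 × 9.81 = 31.39 N down at 2.9 m → arm 1 m, τ = 31.39 × 1 = 31.39 N·m counterclockwise.
Load: 11 × 9.81 = 107.9 N down at 0.4 m → arm 3.5 m, τ = 107.9 × 3.5 = 377.7 N·m counterclockwise.
Sign: 20 × 9.81 = 196.2 N down at 1.5 m → arm 2.4 m, τ = 196.2 × 2.4 = 470.9 N·m counterclockwise.
Weight: 47 × 9.81 = 461.1 N down at 3.7 m → arm 0.2 m, τ = 461.1 × 0.2 = 92.22 N·m counterclockwise.
Net load moment about support B = 972.2 N·m counterclockwise.
Reaction R at support A is upward at 0.68 m, arm 3.22 m → moment R × 3.22 clockwise.
Στ = 0 ⇒ R × 3.22 = 972.2 ⇒ R = 302 N.

R_A ≈ 302 N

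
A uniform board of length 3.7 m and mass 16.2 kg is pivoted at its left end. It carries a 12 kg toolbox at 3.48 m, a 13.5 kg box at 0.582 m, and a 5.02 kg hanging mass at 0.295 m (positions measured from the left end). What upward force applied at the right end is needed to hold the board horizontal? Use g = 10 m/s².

F ≈ 219 N

Sum moments about the left end (the unknown pivot reaction has zero arm there).
Beam weight: 16.2 × 10 = 162 N down at 1.85 m → arm 1.85 m, τ = 162 × 1.85 = 299.7 N·m clockwise.
Toolbox: 12 × 10 = 120 N down at 3.48 m → arm 3.48 m, τ = 120 × 3.48 = 417.6 N·m clockwise.
Box: 13.5 × 10 = 135 N down at 0.582 m → arm 0.582 m, τ = 135 × 0.582 = 78.57 N·m clockwise.
Hanging mass: 5.02 × 10 = 50.2 N down at 0.295 m → arm 0.295 m, τ = 50.2 × 0.295 = 14.81 N·m clockwise.
Net moment of the loads = 810.7 N·m clockwise.
The upward force F acts at the right end, arm 3.7 m, giving F × 3.7 counterclockwise.
Στ = 0 ⇒ F × 3.7 = 810.7 ⇒ F = 810.7 / 3.7 = 219 N.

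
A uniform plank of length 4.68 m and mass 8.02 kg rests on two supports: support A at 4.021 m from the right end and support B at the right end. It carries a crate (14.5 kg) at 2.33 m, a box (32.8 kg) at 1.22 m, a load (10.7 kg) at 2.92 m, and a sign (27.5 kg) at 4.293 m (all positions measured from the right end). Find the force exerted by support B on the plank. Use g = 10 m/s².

About support A:
Beam weight: 8.02 × 10 = 80.2 N down at 2.34 m → arm 1.681 m, τ = 80.2 × 1.681 = 134.8 N·m clockwise.
Crate: 14.5 × 10 = 145 N down at 2.33 m → arm 1.691 m, τ = 145 × 1.691 = 245.2 N·m clockwise.
Box: 32.8 × 10 = 328 N down at 1.22 m → arm 2.801 m, τ = 328 × 2.801 = 918.7 N·m clockwise.
Load: 10.7 × 10 = 107 N down at 2.92 m → arm 1.101 m, τ = 107 × 1.101 = 117.8 N·m clockwise.
Sign: 27.5 × 10 = 275 N down at 4.293 m → arm 0.272 m, τ = 275 × 0.272 = 74.8 N·m counterclockwise.
Net load moment about support A = 1342 N·m clockwise.
Reaction R at support B is upward at 0 m, arm 4.021 m → moment R × 4.021 counterclockwise.
For rotational equilibrium, R × 4.021 = 1342, so R = 334 N.

R_B ≈ 334 N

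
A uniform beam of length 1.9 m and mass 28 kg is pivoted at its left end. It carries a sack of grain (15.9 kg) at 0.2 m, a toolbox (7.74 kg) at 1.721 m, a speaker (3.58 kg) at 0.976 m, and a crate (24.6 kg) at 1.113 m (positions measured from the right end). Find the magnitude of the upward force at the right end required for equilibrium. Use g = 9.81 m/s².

F ≈ 401 N

Take moments about the left end.
Beam weight: 28 × 9.81 = 274.7 N down at 0.95 m → arm 0.95 m, τ = 274.7 × 0.95 = 261 N·m clockwise.
Sack of grain: 15.9 × 9.81 = 156 N down at 0.2 m → arm 1.7 m, τ = 156 × 1.7 = 265.2 N·m clockwise.
Toolbox: 7.74 × 9.81 = 75.93 N down at 1.721 m → arm 0.179 m, τ = 75.93 × 0.179 = 13.59 N·m clockwise.
Speaker: 3.58 × 9.81 = 35.12 N down at 0.976 m → arm 0.924 m, τ = 35.12 × 0.924 = 32.45 N·m clockwise.
Crate: 24.6 × 9.81 = 241.3 N down at 1.113 m → arm 0.787 m, τ = 241.3 × 0.787 = 189.9 N·m clockwise.
Net moment of the loads = 762.1 N·m clockwise.
The upward force F acts at the right end, arm 1.9 m, giving F × 1.9 counterclockwise.
Balancing moments: F × 1.9 = 762.1, giving F = 762.1 / 1.9 = 401 N.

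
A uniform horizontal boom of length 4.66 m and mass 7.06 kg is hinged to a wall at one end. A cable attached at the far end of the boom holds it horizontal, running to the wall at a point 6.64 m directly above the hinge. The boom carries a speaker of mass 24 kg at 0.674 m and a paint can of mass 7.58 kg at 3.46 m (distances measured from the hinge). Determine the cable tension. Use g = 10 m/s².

T ≈ 154 N

Take moments about the hinge.
Beam weight: 7.06 × 10 = 70.6 N down at 2.33 m → arm 2.33 m, τ = 70.6 × 2.33 = 164.5 N·m clockwise.
Speaker: 24 × 10 = 240 N down at 0.674 m → arm 0.674 m, τ = 240 × 0.674 = 161.8 N·m clockwise.
Paint can: 7.58 × 10 = 75.8 N down at 3.46 m → arm 3.46 m, τ = 75.8 × 3.46 = 262.3 N·m clockwise.
Total clockwise load moment = 588.6 N·m.
The cable tension T acts at 4.66 m; only its component perpendicular to the boom, T sinθ, produces torque. sinθ = h/√(h²+d²) = 6.64/√(6.64²+4.66²) = 0.8185.
Setting net torque to zero: T × 4.66 × 0.8185 = 588.6 → T = 588.6 / 3.814 = 154 N.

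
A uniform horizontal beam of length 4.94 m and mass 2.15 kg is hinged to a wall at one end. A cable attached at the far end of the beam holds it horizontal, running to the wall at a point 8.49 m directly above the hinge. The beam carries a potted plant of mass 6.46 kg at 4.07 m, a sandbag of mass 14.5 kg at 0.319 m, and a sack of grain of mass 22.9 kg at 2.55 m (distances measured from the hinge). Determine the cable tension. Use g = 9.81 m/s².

Taking torques about the hinge:
Beam weight: 2.15 × 9.81 = 21.09 N down at 2.47 m → arm 2.47 m, τ = 21.09 × 2.47 = 52.09 N·m clockwise.
Potted plant: 6.46 × 9.81 = 63.37 N down at 4.07 m → arm 4.07 m, τ = 63.37 × 4.07 = 257.9 N·m clockwise.
Sandbag: 14.5 × 9.81 = 142.2 N down at 0.319 m → arm 0.319 m, τ = 142.2 × 0.319 = 45.36 N·m clockwise.
Sack of grain: 22.9 × 9.81 = 224.6 N down at 2.55 m → arm 2.55 m, τ = 224.6 × 2.55 = 572.7 N·m clockwise.
Total clockwise load moment = 928.1 N·m.
The cable tension T acts at 4.94 m; only its component perpendicular to the beam, T sinθ, produces torque. sinθ = h/√(h²+d²) = 8.49/√(8.49²+4.94²) = 0.8643.
For rotational equilibrium, T × 4.94 × 0.8643 = 928.1, so T = 928.1 / 4.27 = 217 N.

T ≈ 217 N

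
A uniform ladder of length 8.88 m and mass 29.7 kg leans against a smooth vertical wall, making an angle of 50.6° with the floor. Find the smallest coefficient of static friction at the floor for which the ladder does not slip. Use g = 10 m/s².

Choose the foot of the ladder as the axis so the floor normal and friction both act there and drop out.
Ladder weight 29.7×10 = 297 N acts at 4.44 m along the ladder; its horizontal arm is 4.44·cos50.6° = 2.818 m → τ = 836.9 N·m clockwise.
Wall normal N acts horizontally at the top; its moment arm is the height L sinθ = 8.88·sin50.6° = 6.862 m, counterclockwise.
Στ = 0 ⇒ N × 6.862 = 836.9 ⇒ N = 122 N.
ΣFx = 0 ⇒ f = N_wall = 122 N. ΣFy = 0 ⇒ N_floor = 297 N.
μ_min = f / N_floor = 122 / 297 = 0.411.

μ_min ≈ 0.411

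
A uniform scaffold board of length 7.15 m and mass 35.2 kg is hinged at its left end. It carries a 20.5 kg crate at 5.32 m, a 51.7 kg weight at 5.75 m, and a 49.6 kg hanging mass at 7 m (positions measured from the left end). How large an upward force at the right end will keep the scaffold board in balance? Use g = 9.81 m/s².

Taking torques about the left end:
Beam weight: 35.2 × 9.81 = 345.3 N down at 3.575 m → arm 3.575 m, τ = 345.3 × 3.575 = 1234 N·m clockwise.
Crate: 20.5 × 9.81 = 201.1 N down at 5.32 m → arm 5.32 m, τ = 201.1 × 5.32 = 1070 N·m clockwise.
Weight: 51.7 × 9.81 = 507.2 N down at 5.75 m → arm 5.75 m, τ = 507.2 × 5.75 = 2916 N·m clockwise.
Hanging mass: 49.6 × 9.81 = 486.6 N down at 7 m → arm 7 m, τ = 486.6 × 7 = 3406 N·m clockwise.
Net moment of the loads = 8626 N·m clockwise.
The upward force F acts at the right end, arm 7.15 m, giving F × 7.15 counterclockwise.
Balancing moments: F × 7.15 = 8626, giving F = 8626 / 7.15 = 1210 N.

F ≈ 1210 N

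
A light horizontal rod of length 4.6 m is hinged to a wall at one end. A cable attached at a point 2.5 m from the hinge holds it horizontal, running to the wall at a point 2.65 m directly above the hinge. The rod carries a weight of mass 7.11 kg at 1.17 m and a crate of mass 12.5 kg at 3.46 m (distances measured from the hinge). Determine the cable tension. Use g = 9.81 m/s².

T ≈ 278 N

Taking torques about the hinge:
Weight: 7.11 × 9.81 = 69.75 N down at 1.17 m → arm 1.17 m, τ = 69.75 × 1.17 = 81.61 N·m clockwise.
Crate: 12.5 × 9.81 = 122.6 N down at 3.46 m → arm 3.46 m, τ = 122.6 × 3.46 = 424.2 N·m clockwise.
Total clockwise load moment = 505.8 N·m.
The cable tension T acts at 2.5 m; only its component perpendicular to the rod, T sinθ, produces torque. sinθ = h/√(h²+d²) = 2.65/√(2.65²+2.5²) = 0.7274.
For rotational equilibrium, T × 2.5 × 0.7274 = 505.8, so T = 505.8 / 1.819 = 278 N.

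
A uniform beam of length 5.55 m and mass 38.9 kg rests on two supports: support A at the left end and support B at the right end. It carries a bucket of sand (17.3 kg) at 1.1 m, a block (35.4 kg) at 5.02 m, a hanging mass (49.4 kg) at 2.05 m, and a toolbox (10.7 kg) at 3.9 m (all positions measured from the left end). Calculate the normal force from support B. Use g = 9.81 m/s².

Taking torques about support A:
Beam weight: 38.9 × 9.81 = 381.6 N down at 2.775 m → arm 2.775 m, τ = 381.6 × 2.775 = 1059 N·m clockwise.
Bucket of sand: 17.3 × 9.81 = 169.7 N down at 1.1 m → arm 1.1 m, τ = 169.7 × 1.1 = 186.7 N·m clockwise.
Block: 35.4 × 9.81 = 347.3 N down at 5.02 m → arm 5.02 m, τ = 347.3 × 5.02 = 1743 N·m clockwise.
Hanging mass: 49.4 × 9.81 = 484.6 N down at 2.05 m → arm 2.05 m, τ = 484.6 × 2.05 = 993.4 N·m clockwise.
Toolbox: 10.7 × 9.81 = 105 N down at 3.9 m → arm 3.9 m, τ = 105 × 3.9 = 409.5 N·m clockwise.
Net load moment about support A = 4392 N·m clockwise.
Reaction R at support B is upward at 5.55 m, arm 5.55 m → moment R × 5.55 counterclockwise.
Balancing moments: R × 5.55 = 4392, giving R = 791 N.

R_B ≈ 791 N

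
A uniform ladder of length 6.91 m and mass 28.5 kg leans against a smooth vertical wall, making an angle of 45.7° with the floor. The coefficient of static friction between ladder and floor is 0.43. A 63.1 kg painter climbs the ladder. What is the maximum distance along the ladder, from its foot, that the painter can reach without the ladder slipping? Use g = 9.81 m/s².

d ≈ 2.86 m

Choose the foot of the ladder as the axis so the floor normal and friction both act there and drop out.
Ladder weight 28.5×9.81 = 279.6 N acts at 3.455 m along the ladder; its horizontal arm is 3.455·cos45.7° = 2.413 m → τ = 674.7 N·m clockwise.
Painter weight 63.1×9.81 = 619 N at distance d → arm d·cos45.7° → τ = 619·d·0.6984 clockwise.
Wall normal N at the top has arm L sinθ = 4.945 m counterclockwise, so Στ = 0 gives N·4.945 = 674.7 + 432.3·d.
ΣFy = 0 ⇒ N_floor = 898.6 N, so the maximum friction is μ_s·N_floor = 0.43×898.6 = 386.4 N. ΣFx = 0 ⇒ N_wall = f, so at the slipping point N = 386.4 N.
Substituting: 386.4×4.945 = 674.7 + 432.3·d ⇒ d = (1911 − 674.7) / 432.3 = 2.86 m.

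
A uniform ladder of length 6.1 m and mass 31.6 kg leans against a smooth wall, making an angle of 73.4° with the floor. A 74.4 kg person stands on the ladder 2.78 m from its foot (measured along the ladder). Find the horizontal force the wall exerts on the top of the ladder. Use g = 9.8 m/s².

N_wall ≈ 145 N

About the foot of the ladder:
Ladder weight 31.6×9.8 = 309.7 N acts at 3.05 m along the ladder; its horizontal arm is 3.05·cos73.4° = 0.8713 m → τ = 269.8 N·m clockwise.
Person: 74.4×9.8 = 729.1 N at 2.78 m → arm 0.7942 m → τ = 579.1 N·m clockwise.
Wall normal N acts horizontally at the top; its moment arm is the height L sinθ = 6.1·sin73.4° = 5.846 m, counterclockwise.
Balancing moments: N × 5.846 = 848.9, giving N = 145 N.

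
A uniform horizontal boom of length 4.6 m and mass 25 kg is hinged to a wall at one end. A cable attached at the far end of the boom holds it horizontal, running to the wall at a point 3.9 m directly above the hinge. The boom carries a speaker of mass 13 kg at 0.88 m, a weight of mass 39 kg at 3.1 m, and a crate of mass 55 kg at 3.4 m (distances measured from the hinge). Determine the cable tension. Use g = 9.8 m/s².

T ≈ 1240 N

About the hinge:
Beam weight: 25 × 9.8 = 245 N down at 2.3 m → arm 2.3 m, τ = 245 × 2.3 = 563.5 N·m clockwise.
Speaker: 13 × 9.8 = 127.4 N down at 0.88 m → arm 0.88 m, τ = 127.4 × 0.88 = 112.1 N·m clockwise.
Weight: 39 × 9.8 = 382.2 N down at 3.1 m → arm 3.1 m, τ = 382.2 × 3.1 = 1185 N·m clockwise.
Crate: 55 × 9.8 = 539 N down at 3.4 m → arm 3.4 m, τ = 539 × 3.4 = 1833 N·m clockwise.
Total clockwise load moment = 3694 N·m.
The cable tension T acts at 4.6 m; only its component perpendicular to the boom, T sinθ, produces torque. sinθ = h/√(h²+d²) = 3.9/√(3.9²+4.6²) = 0.6467.
Balancing moments: T × 4.6 × 0.6467 = 3694, giving T = 3694 / 2.975 = 1240 N.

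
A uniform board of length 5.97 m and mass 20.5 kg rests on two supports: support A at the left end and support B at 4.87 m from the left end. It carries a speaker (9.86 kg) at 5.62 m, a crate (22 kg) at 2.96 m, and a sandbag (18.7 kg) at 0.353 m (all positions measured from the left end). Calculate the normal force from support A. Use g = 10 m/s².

R_A ≈ 324 N

About support B:
Beam weight: 20.5 × 10 = 205 N down at 2.985 m → arm 1.885 m, τ = 205 × 1.885 = 386.4 N·m counterclockwise.
Speaker: 9.86 × 10 = 98.6 N down at 5.62 m → arm 0.75 m, τ = 98.6 × 0.75 = 73.95 N·m clockwise.
Crate: 22 × 10 = 220 N down at 2.96 m → arm 1.91 m, τ = 220 × 1.91 = 420.2 N·m counterclockwise.
Sandbag: 18.7 × 10 = 187 N down at 0.353 m → arm 4.517 m, τ = 187 × 4.517 = 844.7 N·m counterclockwise.
Net load moment about support B = 1577 N·m counterclockwise.
Reaction R at support A is upward at 0 m, arm 4.87 m → moment R × 4.87 clockwise.
Balancing moments: R × 4.87 = 1577, giving R = 324 N.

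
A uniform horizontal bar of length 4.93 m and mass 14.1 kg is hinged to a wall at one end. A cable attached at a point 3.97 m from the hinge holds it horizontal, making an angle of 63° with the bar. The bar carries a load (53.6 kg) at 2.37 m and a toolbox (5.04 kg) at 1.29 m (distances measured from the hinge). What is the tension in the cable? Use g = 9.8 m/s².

T ≈ 466 N

Take moments about the hinge.
Beam weight: 14.1 × 9.8 = 138.2 N down at 2.465 m → arm 2.465 m, τ = 138.2 × 2.465 = 340.7 N·m clockwise.
Load: 53.6 × 9.8 = 525.3 N down at 2.37 m → arm 2.37 m, τ = 525.3 × 2.37 = 1245 N·m clockwise.
Toolbox: 5.04 × 9.8 = 49.39 N down at 1.29 m → arm 1.29 m, τ = 49.39 × 1.29 = 63.71 N·m clockwise.
Total clockwise load moment = 1649 N·m.
The cable tension T acts at 3.97 m; only its component perpendicular to the bar, T sinθ, produces torque. sin 63° = 0.891.
For rotational equilibrium, T × 3.97 × 0.891 = 1649, so T = 1649 / 3.537 = 466 N.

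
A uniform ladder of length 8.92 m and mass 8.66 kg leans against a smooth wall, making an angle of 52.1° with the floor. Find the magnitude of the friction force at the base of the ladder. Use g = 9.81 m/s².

f ≈ 33.1 N

About the foot of the ladder:
Ladder weight 8.66×9.81 = 84.95 N acts at 4.46 m along the ladder; its horizontal arm is 4.46·cos52.1° = 2.74 m → τ = 232.8 N·m clockwise.
Wall normal N acts horizontally at the top; its moment arm is the height L sinθ = 8.92·sin52.1° = 7.039 m, counterclockwise.
Balancing moments: N × 7.039 = 232.8, giving N = 33.1 N.
ΣFx = 0: friction at the foot balances the wall's push, so f = N_wall = 33.1 N.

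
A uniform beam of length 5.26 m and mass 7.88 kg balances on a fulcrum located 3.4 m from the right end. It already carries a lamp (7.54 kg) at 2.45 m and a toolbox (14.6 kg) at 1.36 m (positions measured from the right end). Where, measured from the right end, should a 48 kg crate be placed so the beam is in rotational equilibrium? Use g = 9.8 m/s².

Choose the fulcrum (at 3.4 m from the right end) as the axis so the support reaction has zero arm there.
Beam weight: 7.88 × 9.8 = 77.22 N down at 2.63 m → arm 0.77 m, τ = 77.22 × 0.77 = 59.46 N·m clockwise.
Lamp: 7.54 × 9.8 = 73.89 N down at 2.45 m → arm 0.95 m, τ = 73.89 × 0.95 = 70.2 N·m clockwise.
Toolbox: 14.6 × 9.8 = 143.1 N down at 1.36 m → arm 2.04 m, τ = 143.1 × 2.04 = 291.9 N·m clockwise.
Net moment of existing loads = 421.6 N·m clockwise.
The crate weighs 48 × 9.8 = 470.4 N and must supply an equal counterclockwise moment, so its lever arm about the fulcrum is 421.6 / 470.4 = 0.896 m.
That puts it at 3.4 + 0.896 = 4.3 m from the right end.

x ≈ 4.3 m from the right end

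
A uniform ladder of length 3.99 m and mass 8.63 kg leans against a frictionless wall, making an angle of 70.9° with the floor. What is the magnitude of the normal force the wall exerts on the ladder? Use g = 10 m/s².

N_wall ≈ 14.9 N

Sum moments about the foot of the ladder (the floor normal and friction both act there and drop out).
Ladder weight 8.63×10 = 86.3 N acts at 1.995 m along the ladder; its horizontal arm is 1.995·cos70.9° = 0.6528 m → τ = 56.34 N·m clockwise.
Wall normal N acts horizontally at the top; its moment arm is the height L sinθ = 3.99·sin70.9° = 3.77 m, counterclockwise.
Setting net torque to zero: N × 3.77 = 56.34 → N = 14.9 N.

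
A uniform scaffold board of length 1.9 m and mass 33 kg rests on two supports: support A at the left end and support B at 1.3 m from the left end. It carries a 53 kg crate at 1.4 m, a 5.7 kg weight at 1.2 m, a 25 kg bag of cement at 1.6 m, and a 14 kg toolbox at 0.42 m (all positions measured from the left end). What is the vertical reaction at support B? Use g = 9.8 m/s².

Choose support A as the axis so its reaction then has zero moment arm.
Beam weight: 33 × 9.8 = 323.4 N down at 0.95 m → arm 0.95 m, τ = 323.4 × 0.95 = 307.2 N·m clockwise.
Crate: 53 × 9.8 = 519.4 N down at 1.4 m → arm 1.4 m, τ = 519.4 × 1.4 = 727.2 N·m clockwise.
Weight: 5.7 × 9.8 = 55.86 N down at 1.2 m → arm 1.2 m, τ = 55.86 × 1.2 = 67.03 N·m clockwise.
Bag of cement: 25 × 9.8 = 245 N down at 1.6 m → arm 1.6 m, τ = 245 × 1.6 = 392 N·m clockwise.
Toolbox: 14 × 9.8 = 137.2 N down at 0.42 m → arm 0.42 m, τ = 137.2 × 0.42 = 57.62 N·m clockwise.
Net load moment about support A = 1551 N·m clockwise.
Reaction R at support B is upward at 1.3 m, arm 1.3 m → moment R × 1.3 counterclockwise.
Στ = 0 ⇒ R × 1.3 = 1551 ⇒ R = 1190 N.

R_B ≈ 1190 N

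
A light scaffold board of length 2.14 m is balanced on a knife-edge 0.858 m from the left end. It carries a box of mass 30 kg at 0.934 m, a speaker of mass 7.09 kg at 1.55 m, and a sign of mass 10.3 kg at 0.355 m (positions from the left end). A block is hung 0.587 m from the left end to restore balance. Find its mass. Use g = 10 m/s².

Take moments about the knife-edge (at 0.858 m from the left end).
Box: 30 × 10 = 300 N down at 0.934 m → arm 0.076 m, τ = 300 × 0.076 = 22.8 N·m clockwise.
Speaker: 7.09 × 10 = 70.9 N down at 1.55 m → arm 0.692 m, τ = 70.9 × 0.692 = 49.06 N·m clockwise.
Sign: 10.3 × 10 = 103 N down at 0.355 m → arm 0.503 m, τ = 103 × 0.503 = 51.81 N·m counterclockwise.
Net moment of known loads = 20.05 N·m clockwise.
An unknown mass m at 0.587 m has arm 0.271 m; its moment is m·g·0.271 counterclockwise.
Balancing moments: m × 10 × 0.271 = 20.05, giving m = 20.05 / (10 × 0.271) = 7.4 kg.

m ≈ 7.4 kg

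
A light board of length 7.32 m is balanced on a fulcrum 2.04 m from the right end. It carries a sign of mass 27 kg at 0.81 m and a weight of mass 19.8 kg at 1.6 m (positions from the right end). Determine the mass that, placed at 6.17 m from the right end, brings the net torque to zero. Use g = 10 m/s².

m ≈ 10.2 kg

Sum moments about the fulcrum (at 2.04 m from the right end) (the support reaction has zero arm there).
Sign: 27 × 10 = 270 N down at 0.81 m → arm 1.23 m, τ = 270 × 1.23 = 332.1 N·m clockwise.
Weight: 19.8 × 10 = 198 N down at 1.6 m → arm 0.44 m, τ = 198 × 0.44 = 87.12 N·m clockwise.
Net moment of known loads = 419.2 N·m clockwise.
An unknown mass m at 6.17 m has arm 4.13 m; its moment is m·g·4.13 counterclockwise.
Στ = 0 ⇒ m × 10 × 4.13 = 419.2 ⇒ m = 419.2 / (10 × 4.13) = 10.2 kg.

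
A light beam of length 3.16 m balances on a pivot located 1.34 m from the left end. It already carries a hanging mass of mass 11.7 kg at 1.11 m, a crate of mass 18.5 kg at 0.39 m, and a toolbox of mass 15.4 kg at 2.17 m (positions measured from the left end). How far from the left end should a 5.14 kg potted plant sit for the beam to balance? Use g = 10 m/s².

Taking torques about the pivot (at 1.34 m from the left end):
Hanging mass: 11.7 × 10 = 117 N down at 1.11 m → arm 0.23 m, τ = 117 × 0.23 = 26.91 N·m counterclockwise.
Crate: 18.5 × 10 = 185 N down at 0.39 m → arm 0.95 m, τ = 185 × 0.95 = 175.8 N·m counterclockwise.
Toolbox: 15.4 × 10 = 154 N down at 2.17 m → arm 0.83 m, τ = 154 × 0.83 = 127.8 N·m clockwise.
Net moment of existing loads = 74.91 N·m counterclockwise.
The potted plant weighs 5.14 × 10 = 51.4 N and must supply an equal clockwise moment, so its lever arm about the pivot is 74.91 / 51.4 = 1.46 m.
That puts it at 1.34 + 1.46 = 2.8 m from the left end.

x ≈ 2.8 m from the left end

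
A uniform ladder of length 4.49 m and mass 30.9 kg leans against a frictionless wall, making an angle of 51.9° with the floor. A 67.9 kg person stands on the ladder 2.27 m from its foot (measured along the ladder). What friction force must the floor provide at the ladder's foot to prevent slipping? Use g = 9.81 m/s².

f ≈ 383 N

About the foot of the ladder:
Ladder weight 30.9×9.81 = 303.1 N acts at 2.245 m along the ladder; its horizontal arm is 2.245·cos51.9° = 1.385 m → τ = 419.8 N·m clockwise.
Person: 67.9×9.81 = 666.1 N at 2.27 m → arm 1.401 m → τ = 933.2 N·m clockwise.
Wall normal N acts horizontally at the top; its moment arm is the height L sinθ = 4.49·sin51.9° = 3.533 m, counterclockwise.
Στ = 0 ⇒ N × 3.533 = 1353 ⇒ N = 383 N.
ΣFx = 0: friction at the foot balances the wall's push, so f = N_wall = 383 N.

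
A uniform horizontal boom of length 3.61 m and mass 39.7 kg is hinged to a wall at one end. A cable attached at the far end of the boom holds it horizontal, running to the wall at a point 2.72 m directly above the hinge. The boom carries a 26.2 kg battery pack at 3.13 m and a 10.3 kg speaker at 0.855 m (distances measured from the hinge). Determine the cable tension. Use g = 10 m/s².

Sum moments about the hinge (the unknown hinge reaction has zero arm there).
Beam weight: 39.7 × 10 = 397 N down at 1.805 m → arm 1.805 m, τ = 397 × 1.805 = 716.6 N·m clockwise.
Battery pack: 26.2 × 10 = 262 N down at 3.13 m → arm 3.13 m, τ = 262 × 3.13 = 820.1 N·m clockwise.
Speaker: 10.3 × 10 = 103 N down at 0.855 m → arm 0.855 m, τ = 103 × 0.855 = 88.06 N·m clockwise.
Total clockwise load moment = 1625 N·m.
The cable tension T acts at 3.61 m; only its component perpendicular to the boom, T sinθ, produces torque. sinθ = h/√(h²+d²) = 2.72/√(2.72²+3.61²) = 0.6018.
For rotational equilibrium, T × 3.61 × 0.6018 = 1625, so T = 1625 / 2.172 = 748 N.

T ≈ 748 N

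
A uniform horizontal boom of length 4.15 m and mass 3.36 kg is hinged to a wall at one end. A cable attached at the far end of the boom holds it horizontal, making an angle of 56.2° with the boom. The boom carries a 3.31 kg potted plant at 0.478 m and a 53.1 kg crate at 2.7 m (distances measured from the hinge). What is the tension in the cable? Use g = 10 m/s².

Sum moments about the hinge (the unknown hinge reaction has zero arm there).
Beam weight: 3.36 × 10 = 33.6 N down at 2.075 m → arm 2.075 m, τ = 33.6 × 2.075 = 69.72 N·m clockwise.
Potted plant: 3.31 × 10 = 33.1 N down at 0.478 m → arm 0.478 m, τ = 33.1 × 0.478 = 15.82 N·m clockwise.
Crate: 53.1 × 10 = 531 N down at 2.7 m → arm 2.7 m, τ = 531 × 2.7 = 1434 N·m clockwise.
Total clockwise load moment = 1520 N·m.
The cable tension T acts at 4.15 m; only its component perpendicular to the boom, T sinθ, produces torque. sin 56.2° = 0.831.
Balancing moments: T × 4.15 × 0.831 = 1520, giving T = 1520 / 3.449 = 441 N.

T ≈ 441 N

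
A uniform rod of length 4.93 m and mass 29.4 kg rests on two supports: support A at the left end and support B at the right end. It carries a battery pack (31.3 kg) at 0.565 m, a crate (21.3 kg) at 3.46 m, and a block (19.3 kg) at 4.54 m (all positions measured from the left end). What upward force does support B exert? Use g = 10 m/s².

About support A:
Beam weight: 29.4 × 10 = 294 N down at 2.465 m → arm 2.465 m, τ = 294 × 2.465 = 724.7 N·m clockwise.
Battery pack: 31.3 × 10 = 313 N down at 0.565 m → arm 0.565 m, τ = 313 × 0.565 = 176.8 N·m clockwise.
Crate: 21.3 × 10 = 213 N down at 3.46 m → arm 3.46 m, τ = 213 × 3.46 = 737 N·m clockwise.
Block: 19.3 × 10 = 193 N down at 4.54 m → arm 4.54 m, τ = 193 × 4.54 = 876.2 N·m clockwise.
Net load moment about support A = 2515 N·m clockwise.
Reaction R at support B is upward at 4.93 m, arm 4.93 m → moment R × 4.93 counterclockwise.
Στ = 0 ⇒ R × 4.93 = 2515 ⇒ R = 510 N.

R_B ≈ 510 N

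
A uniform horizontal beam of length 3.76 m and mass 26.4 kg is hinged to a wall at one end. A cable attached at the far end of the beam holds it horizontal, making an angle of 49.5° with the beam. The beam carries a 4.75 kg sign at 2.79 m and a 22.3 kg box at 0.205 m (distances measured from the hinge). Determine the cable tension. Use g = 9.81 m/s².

Take moments about the hinge.
Beam weight: 26.4 × 9.81 = 259 N down at 1.88 m → arm 1.88 m, τ = 259 × 1.88 = 486.9 N·m clockwise.
Sign: 4.75 × 9.81 = 46.6 N down at 2.79 m → arm 2.79 m, τ = 46.6 × 2.79 = 130 N·m clockwise.
Box: 22.3 × 9.81 = 218.8 N down at 0.205 m → arm 0.205 m, τ = 218.8 × 0.205 = 44.85 N·m clockwise.
Total clockwise load moment = 661.8 N·m.
The cable tension T acts at 3.76 m; only its component perpendicular to the beam, T sinθ, produces torque. sin 49.5° = 0.7604.
For rotational equilibrium, T × 3.76 × 0.7604 = 661.8, so T = 661.8 / 2.859 = 231 N.

T ≈ 231 N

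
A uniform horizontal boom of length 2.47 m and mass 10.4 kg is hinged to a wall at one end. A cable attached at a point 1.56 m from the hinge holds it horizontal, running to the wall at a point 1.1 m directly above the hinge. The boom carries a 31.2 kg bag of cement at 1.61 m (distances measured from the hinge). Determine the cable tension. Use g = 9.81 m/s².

Choose the hinge as the axis so the unknown hinge reaction has zero arm there.
Beam weight: 10.4 × 9.81 = 102 N down at 1.235 m → arm 1.235 m, τ = 102 × 1.235 = 126 N·m clockwise.
Bag of cement: 31.2 × 9.81 = 306.1 N down at 1.61 m → arm 1.61 m, τ = 306.1 × 1.61 = 492.8 N·m clockwise.
Total clockwise load moment = 618.8 N·m.
The cable tension T acts at 1.56 m; only its component perpendicular to the boom, T sinθ, produces torque. sinθ = h/√(h²+d²) = 1.1/√(1.1²+1.56²) = 0.5763.
Setting net torque to zero: T × 1.56 × 0.5763 = 618.8 → T = 618.8 / 0.899 = 688 N.

T ≈ 688 N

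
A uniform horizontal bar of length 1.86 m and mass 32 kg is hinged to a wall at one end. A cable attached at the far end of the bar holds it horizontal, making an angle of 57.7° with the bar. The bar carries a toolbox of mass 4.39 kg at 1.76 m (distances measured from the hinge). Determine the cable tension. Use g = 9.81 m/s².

T ≈ 234 N

Choose the hinge as the axis so the unknown hinge reaction has zero arm there.
Beam weight: 32 × 9.81 = 313.9 N down at 0.93 m → arm 0.93 m, τ = 313.9 × 0.93 = 291.9 N·m clockwise.
Toolbox: 4.39 × 9.81 = 43.07 N down at 1.76 m → arm 1.76 m, τ = 43.07 × 1.76 = 75.8 N·m clockwise.
Total clockwise load moment = 367.7 N·m.
The cable tension T acts at 1.86 m; only its component perpendicular to the bar, T sinθ, produces torque. sin 57.7° = 0.8453.
Setting net torque to zero: T × 1.86 × 0.8453 = 367.7 → T = 367.7 / 1.572 = 234 N.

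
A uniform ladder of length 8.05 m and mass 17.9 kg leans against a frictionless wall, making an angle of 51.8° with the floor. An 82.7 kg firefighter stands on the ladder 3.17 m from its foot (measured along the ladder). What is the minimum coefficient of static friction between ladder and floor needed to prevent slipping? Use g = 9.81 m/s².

Choose the foot of the ladder as the axis so the floor normal and friction both act there and drop out.
Ladder weight 17.9×9.81 = 175.6 N acts at 4.025 m along the ladder; its horizontal arm is 4.025·cos51.8° = 2.489 m → τ = 437.1 N·m clockwise.
Firefighter: 82.7×9.81 = 811.3 N at 3.17 m → arm 1.96 m → τ = 1590 N·m clockwise.
Wall normal N acts horizontally at the top; its moment arm is the height L sinθ = 8.05·sin51.8° = 6.326 m, counterclockwise.
Στ = 0 ⇒ N × 6.326 = 2027 ⇒ N = 320.4 N.
ΣFx = 0 ⇒ f = N_wall = 320.4 N. ΣFy = 0 ⇒ N_floor = 986.9 N.
μ_min = f / N_floor = 320.4 / 986.9 = 0.325.

μ_min ≈ 0.325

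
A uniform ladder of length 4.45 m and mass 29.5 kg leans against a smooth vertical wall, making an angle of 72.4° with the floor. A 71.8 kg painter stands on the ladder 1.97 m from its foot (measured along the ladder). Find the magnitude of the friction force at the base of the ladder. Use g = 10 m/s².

Sum moments about the foot of the ladder (the floor normal and friction both act there and drop out).
Ladder weight 29.5×10 = 295 N acts at 2.225 m along the ladder; its horizontal arm is 2.225·cos72.4° = 0.6728 m → τ = 198.5 N·m clockwise.
Painter: 71.8×10 = 718 N at 1.97 m → arm 0.5957 m → τ = 427.7 N·m clockwise.
Wall normal N acts horizontally at the top; its moment arm is the height L sinθ = 4.45·sin72.4° = 4.242 m, counterclockwise.
Balancing moments: N × 4.242 = 626.2, giving N = 148 N.
ΣFx = 0: friction at the foot balances the wall's push, so f = N_wall = 148 N.

f ≈ 148 N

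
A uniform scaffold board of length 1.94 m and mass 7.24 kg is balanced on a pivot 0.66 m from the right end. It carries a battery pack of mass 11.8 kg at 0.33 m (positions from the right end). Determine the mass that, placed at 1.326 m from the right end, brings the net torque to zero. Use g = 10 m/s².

m ≈ 2.48 kg

Sum moments about the pivot (at 0.66 m from the right end) (the support reaction has zero arm there).
Beam weight: 7.24 × 10 = 72.4 N down at 0.97 m → arm 0.31 m, τ = 72.4 × 0.31 = 22.44 N·m counterclockwise.
Battery pack: 11.8 × 10 = 118 N down at 0.33 m → arm 0.33 m, τ = 118 × 0.33 = 38.94 N·m clockwise.
Net moment of known loads = 16.5 N·m clockwise.
An unknown mass m at 1.326 m has arm 0.666 m; its moment is m·g·0.666 counterclockwise.
Balancing moments: m × 10 × 0.666 = 16.5, giving m = 16.5 / (10 × 0.666) = 2.48 kg.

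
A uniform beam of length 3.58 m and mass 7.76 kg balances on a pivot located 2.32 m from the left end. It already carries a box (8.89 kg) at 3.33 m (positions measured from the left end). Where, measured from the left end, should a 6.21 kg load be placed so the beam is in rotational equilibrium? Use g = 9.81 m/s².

x ≈ 1.54 m from the left end

Taking torques about the pivot (at 2.32 m from the left end):
Beam weight: 7.76 × 9.81 = 76.13 N down at 1.79 m → arm 0.53 m, τ = 76.13 × 0.53 = 40.35 N·m counterclockwise.
Box: 8.89 × 9.81 = 87.21 N down at 3.33 m → arm 1.01 m, τ = 87.21 × 1.01 = 88.08 N·m clockwise.
Net moment of existing loads = 47.73 N·m clockwise.
The load weighs 6.21 × 9.81 = 60.92 N and must supply an equal counterclockwise moment, so its lever arm about the pivot is 47.73 / 60.92 = 0.783 m.
That puts it at 2.32 − 0.783 = 1.54 m from the left end.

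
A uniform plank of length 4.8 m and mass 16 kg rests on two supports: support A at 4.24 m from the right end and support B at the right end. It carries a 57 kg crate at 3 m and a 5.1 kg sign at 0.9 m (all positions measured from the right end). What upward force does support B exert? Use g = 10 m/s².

R_B ≈ 276 N

About support A:
Beam weight: 16 × 10 = 160 N down at 2.4 m → arm 1.84 m, τ = 160 × 1.84 = 294.4 N·m clockwise.
Crate: 57 × 10 = 570 N down at 3 m → arm 1.24 m, τ = 570 × 1.24 = 706.8 N·m clockwise.
Sign: 5.1 × 10 = 51 N down at 0.9 m → arm 3.34 m, τ = 51 × 3.34 = 170.3 N·m clockwise.
Net load moment about support A = 1172 N·m clockwise.
Reaction R at support B is upward at 0 m, arm 4.24 m → moment R × 4.24 counterclockwise.
Setting net torque to zero: R × 4.24 = 1172 → R = 276 N.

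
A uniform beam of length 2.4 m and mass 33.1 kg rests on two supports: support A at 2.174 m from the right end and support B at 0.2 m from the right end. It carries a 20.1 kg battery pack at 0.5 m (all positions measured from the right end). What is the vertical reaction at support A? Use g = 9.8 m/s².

Choose support B as the axis so its reaction then has zero moment arm.
Beam weight: 33.1 × 9.8 = 324.4 N down at 1.2 m → arm 1 m, τ = 324.4 × 1 = 324.4 N·m counterclockwise.
Battery pack: 20.1 × 9.8 = 197 N down at 0.5 m → arm 0.3 m, τ = 197 × 0.3 = 59.1 N·m counterclockwise.
Net load moment about support B = 383.5 N·m counterclockwise.
Reaction R at support A is upward at 2.174 m, arm 1.974 m → moment R × 1.974 clockwise.
For rotational equilibrium, R × 1.974 = 383.5, so R = 194 N.

R_A ≈ 194 N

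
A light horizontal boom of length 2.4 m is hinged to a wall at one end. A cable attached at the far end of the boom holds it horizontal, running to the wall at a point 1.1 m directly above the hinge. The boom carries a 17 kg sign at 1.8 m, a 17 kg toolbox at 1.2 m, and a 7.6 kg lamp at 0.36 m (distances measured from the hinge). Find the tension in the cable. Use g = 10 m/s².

T ≈ 537 N

Taking torques about the hinge:
Sign: 17 × 10 = 170 N down at 1.8 m → arm 1.8 m, τ = 170 × 1.8 = 306 N·m clockwise.
Toolbox: 17 × 10 = 170 N down at 1.2 m → arm 1.2 m, τ = 170 × 1.2 = 204 N·m clockwise.
Lamp: 7.6 × 10 = 76 N down at 0.36 m → arm 0.36 m, τ = 76 × 0.36 = 27.36 N·m clockwise.
Total clockwise load moment = 537.4 N·m.
The cable tension T acts at 2.4 m; only its component perpendicular to the boom, T sinθ, produces torque. sinθ = h/√(h²+d²) = 1.1/√(1.1²+2.4²) = 0.4167.
For rotational equilibrium, T × 2.4 × 0.4167 = 537.4, so T = 537.4 / 1 = 537 N.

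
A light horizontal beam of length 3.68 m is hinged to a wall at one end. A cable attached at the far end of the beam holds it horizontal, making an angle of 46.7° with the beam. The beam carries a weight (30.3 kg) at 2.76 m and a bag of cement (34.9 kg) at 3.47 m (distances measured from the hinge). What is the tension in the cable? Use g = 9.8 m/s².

Take moments about the hinge.
Weight: 30.3 × 9.8 = 296.9 N down at 2.76 m → arm 2.76 m, τ = 296.9 × 2.76 = 819.4 N·m clockwise.
Bag of cement: 34.9 × 9.8 = 342 N down at 3.47 m → arm 3.47 m, τ = 342 × 3.47 = 1187 N·m clockwise.
Total clockwise load moment = 2006 N·m.
The cable tension T acts at 3.68 m; only its component perpendicular to the beam, T sinθ, produces torque. sin 46.7° = 0.7278.
Στ = 0 ⇒ T × 3.68 × 0.7278 = 2006 ⇒ T = 2006 / 2.678 = 749 N.

T ≈ 749 N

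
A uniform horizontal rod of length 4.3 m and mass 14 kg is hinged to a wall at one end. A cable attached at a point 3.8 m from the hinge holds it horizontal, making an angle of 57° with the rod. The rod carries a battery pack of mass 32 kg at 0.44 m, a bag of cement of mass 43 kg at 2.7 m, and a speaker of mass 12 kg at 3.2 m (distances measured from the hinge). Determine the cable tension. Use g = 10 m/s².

Taking torques about the hinge:
Beam weight: 14 × 10 = 140 N down at 2.15 m → arm 2.15 m, τ = 140 × 2.15 = 301 N·m clockwise.
Battery pack: 32 × 10 = 320 N down at 0.44 m → arm 0.44 m, τ = 320 × 0.44 = 140.8 N·m clockwise.
Bag of cement: 43 × 10 = 430 N down at 2.7 m → arm 2.7 m, τ = 430 × 2.7 = 1161 N·m clockwise.
Speaker: 12 × 10 = 120 N down at 3.2 m → arm 3.2 m, τ = 120 × 3.2 = 384 N·m clockwise.
Total clockwise load moment = 1987 N·m.
The cable tension T acts at 3.8 m; only its component perpendicular to the rod, T sinθ, produces torque. sin 57° = 0.8387.
Στ = 0 ⇒ T × 3.8 × 0.8387 = 1987 ⇒ T = 1987 / 3.187 = 623 N.

T ≈ 623 N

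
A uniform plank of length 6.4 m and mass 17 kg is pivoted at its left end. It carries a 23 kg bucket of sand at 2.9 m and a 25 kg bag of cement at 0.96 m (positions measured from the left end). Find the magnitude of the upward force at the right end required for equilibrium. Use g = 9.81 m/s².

Choose the left end as the axis so the unknown pivot reaction has zero arm there.
Beam weight: 17 × 9.81 = 166.8 N down at 3.2 m → arm 3.2 m, τ = 166.8 × 3.2 = 533.8 N·m clockwise.
Bucket of sand: 23 × 9.81 = 225.6 N down at 2.9 m → arm 2.9 m, τ = 225.6 × 2.9 = 654.2 N·m clockwise.
Bag of cement: 25 × 9.81 = 245.2 N down at 0.96 m → arm 0.96 m, τ = 245.2 × 0.96 = 235.4 N·m clockwise.
Net moment of the loads = 1423 N·m clockwise.
The upward force F acts at the right end, arm 6.4 m, giving F × 6.4 counterclockwise.
Setting net torque to zero: F × 6.4 = 1423 → F = 1423 / 6.4 = 222 N.

F ≈ 222 N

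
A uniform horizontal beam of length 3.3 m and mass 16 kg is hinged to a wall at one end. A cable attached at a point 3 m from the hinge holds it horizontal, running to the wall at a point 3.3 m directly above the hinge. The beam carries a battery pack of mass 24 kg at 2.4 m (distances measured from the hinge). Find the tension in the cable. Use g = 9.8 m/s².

Take moments about the hinge.
Beam weight: 16 × 9.8 = 156.8 N down at 1.65 m → arm 1.65 m, τ = 156.8 × 1.65 = 258.7 N·m clockwise.
Battery pack: 24 × 9.8 = 235.2 N down at 2.4 m → arm 2.4 m, τ = 235.2 × 2.4 = 564.5 N·m clockwise.
Total clockwise load moment = 823.2 N·m.
The cable tension T acts at 3 m; only its component perpendicular to the beam, T sinθ, produces torque. sinθ = h/√(h²+d²) = 3.3/√(3.3²+3²) = 0.7399.
Setting net torque to zero: T × 3 × 0.7399 = 823.2 → T = 823.2 / 2.22 = 371 N.

T ≈ 371 N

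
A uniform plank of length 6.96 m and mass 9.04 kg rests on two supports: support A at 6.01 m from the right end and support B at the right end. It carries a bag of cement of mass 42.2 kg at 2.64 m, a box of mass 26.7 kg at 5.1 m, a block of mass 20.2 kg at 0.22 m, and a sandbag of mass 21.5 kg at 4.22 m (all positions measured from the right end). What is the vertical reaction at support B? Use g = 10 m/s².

R_B ≈ 574 N

Take moments about support A.
Beam weight: 9.04 × 10 = 90.4 N down at 3.48 m → arm 2.53 m, τ = 90.4 × 2.53 = 228.7 N·m clockwise.
Bag of cement: 42.2 × 10 = 422 N down at 2.64 m → arm 3.37 m, τ = 422 × 3.37 = 1422 N·m clockwise.
Box: 26.7 × 10 = 267 N down at 5.1 m → arm 0.91 m, τ = 267 × 0.91 = 243 N·m clockwise.
Block: 20.2 × 10 = 202 N down at 0.22 m → arm 5.79 m, τ = 202 × 5.79 = 1170 N·m clockwise.
Sandbag: 21.5 × 10 = 215 N down at 4.22 m → arm 1.79 m, τ = 215 × 1.79 = 384.9 N·m clockwise.
Net load moment about support A = 3449 N·m clockwise.
Reaction R at support B is upward at 0 m, arm 6.01 m → moment R × 6.01 counterclockwise.
For rotational equilibrium, R × 6.01 = 3449, so R = 574 N.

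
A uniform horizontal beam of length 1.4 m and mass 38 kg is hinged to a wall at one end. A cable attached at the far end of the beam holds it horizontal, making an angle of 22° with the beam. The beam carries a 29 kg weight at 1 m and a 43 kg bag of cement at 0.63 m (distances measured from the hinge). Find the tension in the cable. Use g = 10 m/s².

Taking torques about the hinge:
Beam weight: 38 × 10 = 380 N down at 0.7 m → arm 0.7 m, τ = 380 × 0.7 = 266 N·m clockwise.
Weight: 29 × 10 = 290 N down at 1 m → arm 1 m, τ = 290 × 1 = 290 N·m clockwise.
Bag of cement: 43 × 10 = 430 N down at 0.63 m → arm 0.63 m, τ = 430 × 0.63 = 270.9 N·m clockwise.
Total clockwise load moment = 826.9 N·m.
The cable tension T acts at 1.4 m; only its component perpendicular to the beam, T sinθ, produces torque. sin 22° = 0.3746.
Setting net torque to zero: T × 1.4 × 0.3746 = 826.9 → T = 826.9 / 0.5244 = 1580 N.

T ≈ 1580 N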